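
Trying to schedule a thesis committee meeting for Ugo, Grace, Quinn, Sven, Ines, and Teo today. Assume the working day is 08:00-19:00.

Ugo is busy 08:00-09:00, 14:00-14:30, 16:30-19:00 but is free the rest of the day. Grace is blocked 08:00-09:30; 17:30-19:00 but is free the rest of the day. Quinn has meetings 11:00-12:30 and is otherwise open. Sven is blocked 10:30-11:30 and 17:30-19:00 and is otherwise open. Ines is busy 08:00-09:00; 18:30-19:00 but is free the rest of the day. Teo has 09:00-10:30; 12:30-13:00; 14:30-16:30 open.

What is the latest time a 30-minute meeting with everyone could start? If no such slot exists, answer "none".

Ugo free: 09:00-14:00, 14:30-16:30 (invert busy blocks within the working day).
Grace free: 09:30-17:30 (invert busy blocks within the working day).
Quinn free: 08:00-11:00, 12:30-19:00 (invert busy blocks within the working day).
Sven free: 08:00-10:30, 11:30-17:30 (invert busy blocks within the working day).
Ines free: 09:00-18:30 (invert busy blocks within the working day).
Teo free: 09:00-10:30, 12:30-13:00, 14:30-16:30.
Ugo ∩ Grace: 09:30-14:00, 14:30-16:30.
Ugo ∩ Grace ∩ Quinn: 09:30-11:00, 12:30-14:00, 14:30-16:30.
Ugo ∩ Grace ∩ Quinn ∩ Sven: 09:30-10:30, 12:30-14:00, 14:30-16:30.
Ugo ∩ Grace ∩ Quinn ∩ Sven ∩ Ines: 09:30-10:30, 12:30-14:00, 14:30-16:30.
Ugo ∩ Grace ∩ Quinn ∩ Sven ∩ Ines ∩ Teo: 09:30-10:30, 12:30-13:00, 14:30-16:30.
The last common window of at least 30 minutes is 14:30-16:30; a 30-minute meeting can start as late as 16:00 and still end by 16:30.

16:00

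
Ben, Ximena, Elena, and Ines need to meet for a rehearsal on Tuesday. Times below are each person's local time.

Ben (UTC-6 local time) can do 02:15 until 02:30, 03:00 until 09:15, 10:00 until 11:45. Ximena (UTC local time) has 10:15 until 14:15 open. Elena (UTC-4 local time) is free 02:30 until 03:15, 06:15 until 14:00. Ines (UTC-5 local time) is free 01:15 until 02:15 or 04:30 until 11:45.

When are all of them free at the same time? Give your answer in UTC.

10:15-14:15

Ben in UTC: 08:15-08:30, 09:00-15:15, 16:00-17:45 (add 6h to convert from UTC-6).
Ximena in UTC: 10:15-14:15.
Elena in UTC: 06:30-07:15, 10:15-18:00 (add 4h to convert from UTC-4).
Ines in UTC: 06:15-07:15, 09:30-16:45 (add 5h to convert from UTC-5).
Ben ∩ Ximena: 10:15-14:15.
Ben ∩ Ximena ∩ Elena: 10:15-14:15.
Ben ∩ Ximena ∩ Elena ∩ Ines: 10:15-14:15.
So the common availability across everyone is 10:15-14:15.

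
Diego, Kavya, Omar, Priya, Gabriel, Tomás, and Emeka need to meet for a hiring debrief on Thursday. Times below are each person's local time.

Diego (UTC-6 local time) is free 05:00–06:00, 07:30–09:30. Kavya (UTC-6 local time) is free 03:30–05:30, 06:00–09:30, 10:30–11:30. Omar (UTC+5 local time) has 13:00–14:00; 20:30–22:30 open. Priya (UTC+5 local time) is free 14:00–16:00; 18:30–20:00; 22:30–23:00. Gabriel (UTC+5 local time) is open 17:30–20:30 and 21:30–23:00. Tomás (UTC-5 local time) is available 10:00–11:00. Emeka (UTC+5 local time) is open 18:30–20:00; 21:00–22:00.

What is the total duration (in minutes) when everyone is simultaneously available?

Diego in UTC: 11:00-12:00, 13:30-15:30 (add 6h to convert from UTC-6).
Kavya in UTC: 09:30-11:30, 12:00-15:30, 16:30-17:30 (add 6h to convert from UTC-6).
Omar in UTC: 08:00-09:00, 15:30-17:30 (subtract 5h to convert from UTC+5).
Priya in UTC: 09:00-11:00, 13:30-15:00, 17:30-18:00 (subtract 5h to convert from UTC+5).
Gabriel in UTC: 12:30-15:30, 16:30-18:00 (subtract 5h to convert from UTC+5).
Tomás in UTC: 15:00-16:00 (add 5h to convert from UTC-5).
Emeka in UTC: 13:30-15:00, 16:00-17:00 (subtract 5h to convert from UTC+5).
Diego ∩ Kavya: 11:00-11:30, 13:30-15:30.
Diego ∩ Kavya ∩ Omar: ∅.
Diego ∩ Kavya ∩ Omar ∩ Priya: ∅.
Diego ∩ Kavya ∩ Omar ∩ Priya ∩ Gabriel: ∅.
Diego ∩ Kavya ∩ Omar ∩ Priya ∩ Gabriel ∩ Tomás: ∅.
Diego ∩ Kavya ∩ Omar ∩ Priya ∩ Gabriel ∩ Tomás ∩ Emeka: ∅.
There is no time when everyone is free.
There is no common window, so the total is 0 minutes.

0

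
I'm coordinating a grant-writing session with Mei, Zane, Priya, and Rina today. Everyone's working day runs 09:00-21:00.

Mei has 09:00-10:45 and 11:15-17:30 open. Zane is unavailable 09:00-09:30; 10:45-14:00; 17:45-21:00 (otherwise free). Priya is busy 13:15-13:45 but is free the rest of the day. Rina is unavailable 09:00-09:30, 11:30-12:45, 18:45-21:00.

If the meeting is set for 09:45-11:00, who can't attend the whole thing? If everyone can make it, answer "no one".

Mei, Zane

Mei free: 09:00-10:45, 11:15-17:30.
Zane free: 09:30-10:45, 14:00-17:45 (invert busy blocks within the working day).
Priya free: 09:00-13:15, 13:45-21:00 (invert busy blocks within the working day).
Rina free: 09:30-11:30, 12:45-18:45 (invert busy blocks within the working day).
Mei: not fully free for 09:45-11:00. Zane: not fully free for 09:45-11:00. Priya: free for 09:45-11:00. Rina: free for 09:45-11:00.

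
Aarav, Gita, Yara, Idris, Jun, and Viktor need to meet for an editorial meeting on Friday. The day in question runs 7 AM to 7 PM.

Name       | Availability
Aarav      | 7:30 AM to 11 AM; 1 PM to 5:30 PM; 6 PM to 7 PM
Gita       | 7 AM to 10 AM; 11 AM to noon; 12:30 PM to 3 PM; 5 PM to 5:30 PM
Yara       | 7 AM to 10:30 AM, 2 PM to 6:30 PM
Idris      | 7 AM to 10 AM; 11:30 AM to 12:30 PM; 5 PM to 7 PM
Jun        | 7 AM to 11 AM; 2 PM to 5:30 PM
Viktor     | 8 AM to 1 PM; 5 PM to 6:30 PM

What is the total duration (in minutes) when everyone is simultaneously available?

150

Aarav ∩ Gita: 07:30-10:00, 13:00-15:00, 17:00-17:30.
Aarav ∩ Gita ∩ Yara: 07:30-10:00, 14:00-15:00, 17:00-17:30.
Aarav ∩ Gita ∩ Yara ∩ Idris: 07:30-10:00, 17:00-17:30.
Aarav ∩ Gita ∩ Yara ∩ Idris ∩ Jun: 07:30-10:00, 17:00-17:30.
Aarav ∩ Gita ∩ Yara ∩ Idris ∩ Jun ∩ Viktor: 08:00-10:00, 17:00-17:30.
Summing the common windows: 120 + 30 = 150 minutes.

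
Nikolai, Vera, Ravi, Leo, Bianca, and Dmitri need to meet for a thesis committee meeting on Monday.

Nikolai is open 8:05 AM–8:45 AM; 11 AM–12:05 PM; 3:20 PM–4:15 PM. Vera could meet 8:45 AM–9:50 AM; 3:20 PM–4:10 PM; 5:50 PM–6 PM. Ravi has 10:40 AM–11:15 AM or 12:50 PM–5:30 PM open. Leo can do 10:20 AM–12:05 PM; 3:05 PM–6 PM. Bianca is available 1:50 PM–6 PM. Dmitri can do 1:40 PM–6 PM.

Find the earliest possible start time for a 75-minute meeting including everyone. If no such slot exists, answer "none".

none

Nikolai ∩ Vera: 15:20-16:10.
Nikolai ∩ Vera ∩ Ravi: 15:20-16:10.
Nikolai ∩ Vera ∩ Ravi ∩ Leo: 15:20-16:10.
Nikolai ∩ Vera ∩ Ravi ∩ Leo ∩ Bianca: 15:20-16:10.
Nikolai ∩ Vera ∩ Ravi ∩ Leo ∩ Bianca ∩ Dmitri: 15:20-16:10.
No common window is at least 75 minutes long.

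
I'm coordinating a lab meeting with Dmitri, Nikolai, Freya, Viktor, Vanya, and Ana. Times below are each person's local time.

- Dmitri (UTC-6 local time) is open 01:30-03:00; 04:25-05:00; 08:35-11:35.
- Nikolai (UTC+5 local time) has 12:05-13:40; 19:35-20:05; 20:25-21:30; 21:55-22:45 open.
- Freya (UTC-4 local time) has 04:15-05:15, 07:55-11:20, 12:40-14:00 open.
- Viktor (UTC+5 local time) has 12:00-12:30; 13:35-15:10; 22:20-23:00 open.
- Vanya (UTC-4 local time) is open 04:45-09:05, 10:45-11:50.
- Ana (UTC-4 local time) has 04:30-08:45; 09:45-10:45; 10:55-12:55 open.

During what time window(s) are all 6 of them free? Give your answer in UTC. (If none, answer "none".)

none

Dmitri in UTC: 07:30-09:00, 10:25-11:00, 14:35-17:35 (add 6h to convert from UTC-6).
Nikolai in UTC: 07:05-08:40, 14:35-15:05, 15:25-16:30, 16:55-17:45 (subtract 5h to convert from UTC+5).
Freya in UTC: 08:15-09:15, 11:55-15:20, 16:40-18:00 (add 4h to convert from UTC-4).
Viktor in UTC: 07:00-07:30, 08:35-10:10, 17:20-18:00 (subtract 5h to convert from UTC+5).
Vanya in UTC: 08:45-13:05, 14:45-15:50 (add 4h to convert from UTC-4).
Ana in UTC: 08:30-12:45, 13:45-14:45, 14:55-16:55 (add 4h to convert from UTC-4).
Dmitri ∩ Nikolai: 07:30-08:40, 14:35-15:05, 15:25-16:30, 16:55-17:35.
Dmitri ∩ Nikolai ∩ Freya: 08:15-08:40, 14:35-15:05, 16:55-17:35.
Dmitri ∩ Nikolai ∩ Freya ∩ Viktor: 08:35-08:40, 17:20-17:35.
Dmitri ∩ Nikolai ∩ Freya ∩ Viktor ∩ Vanya: ∅.
Dmitri ∩ Nikolai ∩ Freya ∩ Viktor ∩ Vanya ∩ Ana: ∅.
There is no time when everyone is free.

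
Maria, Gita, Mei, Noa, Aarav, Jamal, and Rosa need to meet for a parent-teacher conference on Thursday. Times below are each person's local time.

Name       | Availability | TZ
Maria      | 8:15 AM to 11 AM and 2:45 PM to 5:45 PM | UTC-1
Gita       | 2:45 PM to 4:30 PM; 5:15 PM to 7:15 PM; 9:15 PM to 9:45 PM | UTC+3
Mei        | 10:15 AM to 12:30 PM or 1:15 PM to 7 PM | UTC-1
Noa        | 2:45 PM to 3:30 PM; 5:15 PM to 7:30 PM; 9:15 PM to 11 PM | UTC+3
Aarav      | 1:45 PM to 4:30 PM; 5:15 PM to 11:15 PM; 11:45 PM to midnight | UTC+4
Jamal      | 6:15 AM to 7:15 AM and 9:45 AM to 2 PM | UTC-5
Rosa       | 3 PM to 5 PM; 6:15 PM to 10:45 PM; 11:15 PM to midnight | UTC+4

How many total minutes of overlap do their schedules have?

75

Maria in UTC: 09:15-12:00, 15:45-18:45 (add 1h to convert from UTC-1).
Gita in UTC: 11:45-13:30, 14:15-16:15, 18:15-18:45 (subtract 3h to convert from UTC+3).
Mei in UTC: 11:15-13:30, 14:15-20:00 (add 1h to convert from UTC-1).
Noa in UTC: 11:45-12:30, 14:15-16:30, 18:15-20:00 (subtract 3h to convert from UTC+3).
Aarav in UTC: 09:45-12:30, 13:15-19:15, 19:45-20:00 (subtract 4h to convert from UTC+4).
Jamal in UTC: 11:15-12:15, 14:45-19:00 (add 5h to convert from UTC-5).
Rosa in UTC: 11:00-13:00, 14:15-18:45, 19:15-20:00 (subtract 4h to convert from UTC+4).
Maria ∩ Gita: 11:45-12:00, 15:45-16:15, 18:15-18:45.
Maria ∩ Gita ∩ Mei: 11:45-12:00, 15:45-16:15, 18:15-18:45.
Maria ∩ Gita ∩ Mei ∩ Noa: 11:45-12:00, 15:45-16:15, 18:15-18:45.
Maria ∩ Gita ∩ Mei ∩ Noa ∩ Aarav: 11:45-12:00, 15:45-16:15, 18:15-18:45.
Maria ∩ Gita ∩ Mei ∩ Noa ∩ Aarav ∩ Jamal: 11:45-12:00, 15:45-16:15, 18:15-18:45.
Maria ∩ Gita ∩ Mei ∩ Noa ∩ Aarav ∩ Jamal ∩ Rosa: 11:45-12:00, 15:45-16:15, 18:15-18:45.
Summing the common windows: 15 + 30 + 30 = 75 minutes.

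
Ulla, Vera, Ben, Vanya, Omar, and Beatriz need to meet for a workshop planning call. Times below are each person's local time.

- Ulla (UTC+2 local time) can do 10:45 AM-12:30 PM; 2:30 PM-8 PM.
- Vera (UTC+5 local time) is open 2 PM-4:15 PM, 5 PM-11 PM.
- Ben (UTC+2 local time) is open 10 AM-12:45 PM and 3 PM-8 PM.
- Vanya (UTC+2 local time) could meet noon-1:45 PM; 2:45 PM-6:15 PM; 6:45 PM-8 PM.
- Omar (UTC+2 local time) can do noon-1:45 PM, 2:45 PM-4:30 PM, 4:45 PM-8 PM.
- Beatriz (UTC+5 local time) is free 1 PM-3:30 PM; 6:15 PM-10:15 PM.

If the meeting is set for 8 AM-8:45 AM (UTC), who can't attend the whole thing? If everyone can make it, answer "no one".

Omar, Ulla, Vanya, Vera

Ulla in UTC: 08:45-10:30, 12:30-18:00 (subtract 2h to convert from UTC+2).
Vera in UTC: 09:00-11:15, 12:00-18:00 (subtract 5h to convert from UTC+5).
Ben in UTC: 08:00-10:45, 13:00-18:00 (subtract 2h to convert from UTC+2).
Vanya in UTC: 10:00-11:45, 12:45-16:15, 16:45-18:00 (subtract 2h to convert from UTC+2).
Omar in UTC: 10:00-11:45, 12:45-14:30, 14:45-18:00 (subtract 2h to convert from UTC+2).
Beatriz in UTC: 08:00-10:30, 13:15-17:15 (subtract 5h to convert from UTC+5).
Ulla: not fully free for 08:00-08:45. Vera: not fully free for 08:00-08:45. Ben: free for 08:00-08:45. Vanya: not fully free for 08:00-08:45. Omar: not fully free for 08:00-08:45. Beatriz: free for 08:00-08:45.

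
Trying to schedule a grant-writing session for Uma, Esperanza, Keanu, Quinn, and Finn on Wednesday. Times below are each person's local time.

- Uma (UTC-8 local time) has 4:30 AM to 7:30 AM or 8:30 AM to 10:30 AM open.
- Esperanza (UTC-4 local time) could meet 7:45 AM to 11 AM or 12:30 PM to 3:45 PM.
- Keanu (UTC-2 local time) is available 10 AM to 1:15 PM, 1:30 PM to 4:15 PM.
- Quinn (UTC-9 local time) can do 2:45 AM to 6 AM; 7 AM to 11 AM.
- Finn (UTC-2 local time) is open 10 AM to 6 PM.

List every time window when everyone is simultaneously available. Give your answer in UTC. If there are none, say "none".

Uma in UTC: 12:30-15:30, 16:30-18:30 (add 8h to convert from UTC-8).
Esperanza in UTC: 11:45-15:00, 16:30-19:45 (add 4h to convert from UTC-4).
Keanu in UTC: 12:00-15:15, 15:30-18:15 (add 2h to convert from UTC-2).
Quinn in UTC: 11:45-15:00, 16:00-20:00 (add 9h to convert from UTC-9).
Finn in UTC: 12:00-20:00 (add 2h to convert from UTC-2).
Uma ∩ Esperanza: 12:30-15:00, 16:30-18:30.
Uma ∩ Esperanza ∩ Keanu: 12:30-15:00, 16:30-18:15.
Uma ∩ Esperanza ∩ Keanu ∩ Quinn: 12:30-15:00, 16:30-18:15.
Uma ∩ Esperanza ∩ Keanu ∩ Quinn ∩ Finn: 12:30-15:00, 16:30-18:15.
Those are the intersection windows.

12:30-15:00, 16:30-18:15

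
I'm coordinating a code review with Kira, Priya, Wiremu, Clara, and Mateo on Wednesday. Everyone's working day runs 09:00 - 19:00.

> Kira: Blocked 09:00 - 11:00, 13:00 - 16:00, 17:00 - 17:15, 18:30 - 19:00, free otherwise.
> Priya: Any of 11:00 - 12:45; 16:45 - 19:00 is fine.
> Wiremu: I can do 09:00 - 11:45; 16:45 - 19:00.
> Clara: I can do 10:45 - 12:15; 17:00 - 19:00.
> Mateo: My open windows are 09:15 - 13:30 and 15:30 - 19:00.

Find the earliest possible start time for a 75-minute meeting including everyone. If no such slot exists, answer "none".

Kira free: 11:00-13:00, 16:00-17:00, 17:15-18:30 (invert busy blocks within the working day).
Priya free: 11:00-12:45, 16:45-19:00.
Wiremu free: 09:00-11:45, 16:45-19:00.
Clara free: 10:45-12:15, 17:00-19:00.
Mateo free: 09:15-13:30, 15:30-19:00.
Kira ∩ Priya: 11:00-12:45, 16:45-17:00, 17:15-18:30.
Kira ∩ Priya ∩ Wiremu: 11:00-11:45, 16:45-17:00, 17:15-18:30.
Kira ∩ Priya ∩ Wiremu ∩ Clara: 11:00-11:45, 17:15-18:30.
Kira ∩ Priya ∩ Wiremu ∩ Clara ∩ Mateo: 11:00-11:45, 17:15-18:30.
The first common window of at least 75 minutes is 17:15-18:30, so the earliest start is 17:15.

17:15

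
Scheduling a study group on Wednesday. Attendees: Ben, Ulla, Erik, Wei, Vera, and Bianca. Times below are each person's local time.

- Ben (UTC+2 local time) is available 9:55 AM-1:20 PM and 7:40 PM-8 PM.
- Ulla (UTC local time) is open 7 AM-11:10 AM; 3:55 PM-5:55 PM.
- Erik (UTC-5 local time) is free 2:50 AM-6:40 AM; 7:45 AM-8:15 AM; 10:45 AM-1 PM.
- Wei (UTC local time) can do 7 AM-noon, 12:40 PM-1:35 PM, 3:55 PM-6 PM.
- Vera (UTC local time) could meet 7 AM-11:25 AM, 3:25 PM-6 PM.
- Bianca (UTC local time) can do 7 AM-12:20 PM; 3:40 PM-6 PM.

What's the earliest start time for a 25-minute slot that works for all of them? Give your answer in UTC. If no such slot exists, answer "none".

07:55

Ben in UTC: 07:55-11:20, 17:40-18:00 (subtract 2h to convert from UTC+2).
Ulla in UTC: 07:00-11:10, 15:55-17:55.
Erik in UTC: 07:50-11:40, 12:45-13:15, 15:45-18:00 (add 5h to convert from UTC-5).
Wei in UTC: 07:00-12:00, 12:40-13:35, 15:55-18:00.
Vera in UTC: 07:00-11:25, 15:25-18:00.
Bianca in UTC: 07:00-12:20, 15:40-18:00.
Ben ∩ Ulla: 07:55-11:10, 17:40-17:55.
Ben ∩ Ulla ∩ Erik: 07:55-11:10, 17:40-17:55.
Ben ∩ Ulla ∩ Erik ∩ Wei: 07:55-11:10, 17:40-17:55.
Ben ∩ Ulla ∩ Erik ∩ Wei ∩ Vera: 07:55-11:10, 17:40-17:55.
Ben ∩ Ulla ∩ Erik ∩ Wei ∩ Vera ∩ Bianca: 07:55-11:10, 17:40-17:55.
The first common window of at least 25 minutes is 07:55-11:10, so the earliest start is 07:55.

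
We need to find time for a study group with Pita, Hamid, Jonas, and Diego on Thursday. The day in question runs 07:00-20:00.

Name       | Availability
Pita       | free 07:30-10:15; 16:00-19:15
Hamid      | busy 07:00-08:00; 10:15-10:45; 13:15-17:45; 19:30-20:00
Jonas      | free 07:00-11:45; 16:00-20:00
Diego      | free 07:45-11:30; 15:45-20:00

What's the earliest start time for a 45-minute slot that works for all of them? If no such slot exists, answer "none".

08:00

Pita free: 07:30-10:15, 16:00-19:15.
Hamid free: 08:00-10:15, 10:45-13:15, 17:45-19:30 (invert busy blocks within the working day).
Jonas free: 07:00-11:45, 16:00-20:00.
Diego free: 07:45-11:30, 15:45-20:00.
Pita ∩ Hamid: 08:00-10:15, 17:45-19:15.
Pita ∩ Hamid ∩ Jonas: 08:00-10:15, 17:45-19:15.
Pita ∩ Hamid ∩ Jonas ∩ Diego: 08:00-10:15, 17:45-19:15.
Those are the intersection windows.
The first common window of at least 45 minutes is 08:00-10:15, so the earliest start is 08:00.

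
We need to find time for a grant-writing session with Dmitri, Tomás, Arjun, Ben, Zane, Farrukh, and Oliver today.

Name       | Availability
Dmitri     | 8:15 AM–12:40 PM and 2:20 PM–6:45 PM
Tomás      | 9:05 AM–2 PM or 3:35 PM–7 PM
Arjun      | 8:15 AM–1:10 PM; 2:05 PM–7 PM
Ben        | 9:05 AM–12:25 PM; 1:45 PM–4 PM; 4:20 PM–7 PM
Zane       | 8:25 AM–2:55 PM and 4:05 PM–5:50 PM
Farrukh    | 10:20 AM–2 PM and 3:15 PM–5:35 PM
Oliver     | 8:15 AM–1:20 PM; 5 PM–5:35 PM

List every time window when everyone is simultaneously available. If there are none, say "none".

Dmitri ∩ Tomás: 09:05-12:40, 15:35-18:45.
Dmitri ∩ Tomás ∩ Arjun: 09:05-12:40, 15:35-18:45.
Dmitri ∩ Tomás ∩ Arjun ∩ Ben: 09:05-12:25, 15:35-16:00, 16:20-18:45.
Dmitri ∩ Tomás ∩ Arjun ∩ Ben ∩ Zane: 09:05-12:25, 16:20-17:50.
Dmitri ∩ Tomás ∩ Arjun ∩ Ben ∩ Zane ∩ Farrukh: 10:20-12:25, 16:20-17:35.
Dmitri ∩ Tomás ∩ Arjun ∩ Ben ∩ Zane ∩ Farrukh ∩ Oliver: 10:20-12:25, 17:00-17:35.

10:20-12:25, 17:00-17:35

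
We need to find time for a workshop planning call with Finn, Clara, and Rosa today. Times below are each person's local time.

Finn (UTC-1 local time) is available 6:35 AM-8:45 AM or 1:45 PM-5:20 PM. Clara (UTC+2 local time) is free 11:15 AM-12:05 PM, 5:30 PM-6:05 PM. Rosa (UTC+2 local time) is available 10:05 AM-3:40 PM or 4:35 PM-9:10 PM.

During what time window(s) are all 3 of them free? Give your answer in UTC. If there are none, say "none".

09:15-09:45, 15:30-16:05

Finn in UTC: 07:35-09:45, 14:45-18:20 (add 1h to convert from UTC-1).
Clara in UTC: 09:15-10:05, 15:30-16:05 (subtract 2h to convert from UTC+2).
Rosa in UTC: 08:05-13:40, 14:35-19:10 (subtract 2h to convert from UTC+2).
Finn ∩ Clara: 09:15-09:45, 15:30-16:05.
Finn ∩ Clara ∩ Rosa: 09:15-09:45, 15:30-16:05.
Those are the intersection windows.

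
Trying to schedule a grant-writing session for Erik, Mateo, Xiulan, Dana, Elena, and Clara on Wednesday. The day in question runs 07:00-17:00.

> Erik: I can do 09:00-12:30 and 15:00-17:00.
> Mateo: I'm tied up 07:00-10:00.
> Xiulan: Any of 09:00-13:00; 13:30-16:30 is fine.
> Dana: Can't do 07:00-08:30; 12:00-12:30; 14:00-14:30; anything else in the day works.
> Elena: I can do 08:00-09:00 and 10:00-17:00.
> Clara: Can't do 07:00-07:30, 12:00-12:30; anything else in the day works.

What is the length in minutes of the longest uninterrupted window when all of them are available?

Erik free: 09:00-12:30, 15:00-17:00.
Mateo free: 10:00-17:00 (invert busy blocks within the working day).
Xiulan free: 09:00-13:00, 13:30-16:30.
Dana free: 08:30-12:00, 12:30-14:00, 14:30-17:00 (invert busy blocks within the working day).
Elena free: 08:00-09:00, 10:00-17:00.
Clara free: 07:30-12:00, 12:30-17:00 (invert busy blocks within the working day).
Erik ∩ Mateo: 10:00-12:30, 15:00-17:00.
Erik ∩ Mateo ∩ Xiulan: 10:00-12:30, 15:00-16:30.
Erik ∩ Mateo ∩ Xiulan ∩ Dana: 10:00-12:00, 15:00-16:30.
Erik ∩ Mateo ∩ Xiulan ∩ Dana ∩ Elena: 10:00-12:00, 15:00-16:30.
Erik ∩ Mateo ∩ Xiulan ∩ Dana ∩ Elena ∩ Clara: 10:00-12:00, 15:00-16:30.
The longest is 10:00-12:00 at 120 minutes.

120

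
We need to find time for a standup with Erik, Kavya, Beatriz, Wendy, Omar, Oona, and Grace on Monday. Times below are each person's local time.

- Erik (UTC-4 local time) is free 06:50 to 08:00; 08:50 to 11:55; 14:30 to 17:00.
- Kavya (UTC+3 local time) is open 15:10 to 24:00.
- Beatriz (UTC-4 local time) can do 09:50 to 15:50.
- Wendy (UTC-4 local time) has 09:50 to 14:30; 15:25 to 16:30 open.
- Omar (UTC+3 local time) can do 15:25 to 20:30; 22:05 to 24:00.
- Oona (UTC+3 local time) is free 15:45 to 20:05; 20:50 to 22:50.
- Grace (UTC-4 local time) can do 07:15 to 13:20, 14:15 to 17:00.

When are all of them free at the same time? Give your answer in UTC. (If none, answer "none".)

Erik in UTC: 10:50-12:00, 12:50-15:55, 18:30-21:00 (add 4h to convert from UTC-4).
Kavya in UTC: 12:10-21:00 (subtract 3h to convert from UTC+3).
Beatriz in UTC: 13:50-19:50 (add 4h to convert from UTC-4).
Wendy in UTC: 13:50-18:30, 19:25-20:30 (add 4h to convert from UTC-4).
Omar in UTC: 12:25-17:30, 19:05-21:00 (subtract 3h to convert from UTC+3).
Oona in UTC: 12:45-17:05, 17:50-19:50 (subtract 3h to convert from UTC+3).
Grace in UTC: 11:15-17:20, 18:15-21:00 (add 4h to convert from UTC-4).
Erik ∩ Kavya: 12:50-15:55, 18:30-21:00.
Erik ∩ Kavya ∩ Beatriz: 13:50-15:55, 18:30-19:50.
Erik ∩ Kavya ∩ Beatriz ∩ Wendy: 13:50-15:55, 19:25-19:50.
Erik ∩ Kavya ∩ Beatriz ∩ Wendy ∩ Omar: 13:50-15:55, 19:25-19:50.
Erik ∩ Kavya ∩ Beatriz ∩ Wendy ∩ Omar ∩ Oona: 13:50-15:55, 19:25-19:50.
Erik ∩ Kavya ∩ Beatriz ∩ Wendy ∩ Omar ∩ Oona ∩ Grace: 13:50-15:55, 19:25-19:50.
Those are the intersection windows.

13:50-15:55, 19:25-19:50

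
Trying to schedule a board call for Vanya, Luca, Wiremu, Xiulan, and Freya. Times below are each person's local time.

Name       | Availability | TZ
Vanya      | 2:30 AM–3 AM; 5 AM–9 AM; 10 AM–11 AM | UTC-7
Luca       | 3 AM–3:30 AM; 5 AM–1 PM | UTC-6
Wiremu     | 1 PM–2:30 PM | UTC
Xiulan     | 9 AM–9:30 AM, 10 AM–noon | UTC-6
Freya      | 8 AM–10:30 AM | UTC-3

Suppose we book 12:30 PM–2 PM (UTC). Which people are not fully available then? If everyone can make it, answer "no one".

Vanya in UTC: 09:30-10:00, 12:00-16:00, 17:00-18:00 (add 7h to convert from UTC-7).
Luca in UTC: 09:00-09:30, 11:00-19:00 (add 6h to convert from UTC-6).
Wiremu in UTC: 13:00-14:30.
Xiulan in UTC: 15:00-15:30, 16:00-18:00 (add 6h to convert from UTC-6).
Freya in UTC: 11:00-13:30 (add 3h to convert from UTC-3).
Vanya: free for 12:30-14:00. Luca: free for 12:30-14:00. Wiremu: not fully free for 12:30-14:00. Xiulan: not fully free for 12:30-14:00. Freya: not fully free for 12:30-14:00.

Freya, Wiremu, Xiulan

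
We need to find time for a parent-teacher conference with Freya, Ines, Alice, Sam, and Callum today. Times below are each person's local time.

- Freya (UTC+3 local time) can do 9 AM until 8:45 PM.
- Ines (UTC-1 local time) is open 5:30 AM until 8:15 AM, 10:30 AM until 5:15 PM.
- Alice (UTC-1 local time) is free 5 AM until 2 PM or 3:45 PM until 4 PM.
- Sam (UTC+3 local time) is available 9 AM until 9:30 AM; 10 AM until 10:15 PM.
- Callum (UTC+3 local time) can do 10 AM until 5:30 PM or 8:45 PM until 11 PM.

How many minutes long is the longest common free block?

180

Freya in UTC: 06:00-17:45 (subtract 3h to convert from UTC+3).
Ines in UTC: 06:30-09:15, 11:30-18:15 (add 1h to convert from UTC-1).
Alice in UTC: 06:00-15:00, 16:45-17:00 (add 1h to convert from UTC-1).
Sam in UTC: 06:00-06:30, 07:00-19:15 (subtract 3h to convert from UTC+3).
Callum in UTC: 07:00-14:30, 17:45-20:00 (subtract 3h to convert from UTC+3).
Freya ∩ Ines: 06:30-09:15, 11:30-17:45.
Freya ∩ Ines ∩ Alice: 06:30-09:15, 11:30-15:00, 16:45-17:00.
Freya ∩ Ines ∩ Alice ∩ Sam: 07:00-09:15, 11:30-15:00, 16:45-17:00.
Freya ∩ Ines ∩ Alice ∩ Sam ∩ Callum: 07:00-09:15, 11:30-14:30.
Those are the intersection windows.
The longest is 11:30-14:30 at 180 minutes.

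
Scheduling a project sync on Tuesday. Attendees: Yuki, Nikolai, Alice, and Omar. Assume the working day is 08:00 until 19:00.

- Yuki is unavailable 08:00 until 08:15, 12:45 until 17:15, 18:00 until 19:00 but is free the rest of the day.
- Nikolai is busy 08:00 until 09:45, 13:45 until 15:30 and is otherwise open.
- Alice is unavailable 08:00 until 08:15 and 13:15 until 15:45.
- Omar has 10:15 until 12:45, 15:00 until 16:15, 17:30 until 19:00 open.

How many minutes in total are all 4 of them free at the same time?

Yuki free: 08:15-12:45, 17:15-18:00 (invert busy blocks within the working day).
Nikolai free: 09:45-13:45, 15:30-19:00 (invert busy blocks within the working day).
Alice free: 08:15-13:15, 15:45-19:00 (invert busy blocks within the working day).
Omar free: 10:15-12:45, 15:00-16:15, 17:30-19:00.
Yuki ∩ Nikolai: 09:45-12:45, 17:15-18:00.
Yuki ∩ Nikolai ∩ Alice: 09:45-12:45, 17:15-18:00.
Yuki ∩ Nikolai ∩ Alice ∩ Omar: 10:15-12:45, 17:30-18:00.
So the common availability across everyone is 10:15-12:45, 17:30-18:00.
Summing the common windows: 150 + 30 = 180 minutes.

180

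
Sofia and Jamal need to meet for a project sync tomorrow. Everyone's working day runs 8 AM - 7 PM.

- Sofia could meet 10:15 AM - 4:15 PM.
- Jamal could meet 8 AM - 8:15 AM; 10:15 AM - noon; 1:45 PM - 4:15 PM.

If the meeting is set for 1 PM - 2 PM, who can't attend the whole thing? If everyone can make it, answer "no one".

Sofia: free for 13:00-14:00. Jamal: not fully free for 13:00-14:00.

Jamal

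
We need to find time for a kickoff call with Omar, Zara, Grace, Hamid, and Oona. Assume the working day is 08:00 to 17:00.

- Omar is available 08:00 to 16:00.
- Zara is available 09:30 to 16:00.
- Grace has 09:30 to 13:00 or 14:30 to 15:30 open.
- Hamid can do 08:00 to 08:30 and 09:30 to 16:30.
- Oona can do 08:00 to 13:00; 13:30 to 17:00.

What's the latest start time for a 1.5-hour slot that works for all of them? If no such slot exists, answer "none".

Omar ∩ Zara: 09:30-16:00.
Omar ∩ Zara ∩ Grace: 09:30-13:00, 14:30-15:30.
Omar ∩ Zara ∩ Grace ∩ Hamid: 09:30-13:00, 14:30-15:30.
Omar ∩ Zara ∩ Grace ∩ Hamid ∩ Oona: 09:30-13:00, 14:30-15:30.
The last common window of at least 90 minutes is 09:30-13:00; a 90-minute meeting can start as late as 11:30 and still end by 13:00.

11:30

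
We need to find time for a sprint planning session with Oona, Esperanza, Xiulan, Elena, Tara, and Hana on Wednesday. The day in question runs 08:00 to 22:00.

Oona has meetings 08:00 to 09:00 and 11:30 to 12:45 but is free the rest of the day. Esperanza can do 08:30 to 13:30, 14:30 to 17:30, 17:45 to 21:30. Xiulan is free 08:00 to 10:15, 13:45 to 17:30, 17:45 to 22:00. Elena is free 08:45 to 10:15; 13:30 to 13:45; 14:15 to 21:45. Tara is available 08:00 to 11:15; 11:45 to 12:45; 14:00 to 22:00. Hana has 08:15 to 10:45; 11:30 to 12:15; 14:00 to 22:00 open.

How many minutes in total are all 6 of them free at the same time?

480

Oona free: 09:00-11:30, 12:45-22:00 (invert busy blocks within the working day).
Esperanza free: 08:30-13:30, 14:30-17:30, 17:45-21:30.
Xiulan free: 08:00-10:15, 13:45-17:30, 17:45-22:00.
Elena free: 08:45-10:15, 13:30-13:45, 14:15-21:45.
Tara free: 08:00-11:15, 11:45-12:45, 14:00-22:00.
Hana free: 08:15-10:45, 11:30-12:15, 14:00-22:00.
Oona ∩ Esperanza: 09:00-11:30, 12:45-13:30, 14:30-17:30, 17:45-21:30.
Oona ∩ Esperanza ∩ Xiulan: 09:00-10:15, 14:30-17:30, 17:45-21:30.
Oona ∩ Esperanza ∩ Xiulan ∩ Elena: 09:00-10:15, 14:30-17:30, 17:45-21:30.
Oona ∩ Esperanza ∩ Xiulan ∩ Elena ∩ Tara: 09:00-10:15, 14:30-17:30, 17:45-21:30.
Oona ∩ Esperanza ∩ Xiulan ∩ Elena ∩ Tara ∩ Hana: 09:00-10:15, 14:30-17:30, 17:45-21:30.
Summing the common windows: 75 + 180 + 225 = 480 minutes.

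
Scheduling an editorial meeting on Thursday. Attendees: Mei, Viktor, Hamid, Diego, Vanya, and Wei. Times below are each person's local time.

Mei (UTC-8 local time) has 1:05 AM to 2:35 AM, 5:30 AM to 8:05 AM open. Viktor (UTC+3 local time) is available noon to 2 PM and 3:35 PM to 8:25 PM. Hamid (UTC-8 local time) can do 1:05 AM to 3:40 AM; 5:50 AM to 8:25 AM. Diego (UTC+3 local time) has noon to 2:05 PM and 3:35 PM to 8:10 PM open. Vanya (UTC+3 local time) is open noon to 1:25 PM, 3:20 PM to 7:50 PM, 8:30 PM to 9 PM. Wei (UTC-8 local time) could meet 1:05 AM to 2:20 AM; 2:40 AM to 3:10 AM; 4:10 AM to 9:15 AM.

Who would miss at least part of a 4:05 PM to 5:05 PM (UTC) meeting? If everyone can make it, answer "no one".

Hamid, Mei, Vanya

Mei in UTC: 09:05-10:35, 13:30-16:05 (add 8h to convert from UTC-8).
Viktor in UTC: 09:00-11:00, 12:35-17:25 (subtract 3h to convert from UTC+3).
Hamid in UTC: 09:05-11:40, 13:50-16:25 (add 8h to convert from UTC-8).
Diego in UTC: 09:00-11:05, 12:35-17:10 (subtract 3h to convert from UTC+3).
Vanya in UTC: 09:00-10:25, 12:20-16:50, 17:30-18:00 (subtract 3h to convert from UTC+3).
Wei in UTC: 09:05-10:20, 10:40-11:10, 12:10-17:15 (add 8h to convert from UTC-8).
Mei: not fully free for 16:05-17:05. Viktor: free for 16:05-17:05. Hamid: not fully free for 16:05-17:05. Diego: free for 16:05-17:05. Vanya: not fully free for 16:05-17:05. Wei: free for 16:05-17:05.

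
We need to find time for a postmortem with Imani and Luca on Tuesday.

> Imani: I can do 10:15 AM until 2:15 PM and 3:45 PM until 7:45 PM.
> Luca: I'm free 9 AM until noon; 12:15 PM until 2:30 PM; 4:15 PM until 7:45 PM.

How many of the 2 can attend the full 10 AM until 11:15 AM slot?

Luca can make the full 10:00-11:15 slot — that's 1.

1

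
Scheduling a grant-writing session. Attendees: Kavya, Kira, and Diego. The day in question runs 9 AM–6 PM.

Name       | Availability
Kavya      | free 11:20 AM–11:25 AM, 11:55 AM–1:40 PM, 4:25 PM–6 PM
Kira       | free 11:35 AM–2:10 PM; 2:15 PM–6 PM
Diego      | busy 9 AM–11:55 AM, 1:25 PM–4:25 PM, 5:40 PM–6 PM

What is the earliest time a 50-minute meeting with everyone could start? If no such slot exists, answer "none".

Kavya free: 11:20-11:25, 11:55-13:40, 16:25-18:00.
Kira free: 11:35-14:10, 14:15-18:00.
Diego free: 11:55-13:25, 16:25-17:40 (invert busy blocks within the working day).
Kavya ∩ Kira: 11:55-13:40, 16:25-18:00.
Kavya ∩ Kira ∩ Diego: 11:55-13:25, 16:25-17:40.
The first common window of at least 50 minutes is 11:55-13:25, so the earliest start is 11:55.

11:55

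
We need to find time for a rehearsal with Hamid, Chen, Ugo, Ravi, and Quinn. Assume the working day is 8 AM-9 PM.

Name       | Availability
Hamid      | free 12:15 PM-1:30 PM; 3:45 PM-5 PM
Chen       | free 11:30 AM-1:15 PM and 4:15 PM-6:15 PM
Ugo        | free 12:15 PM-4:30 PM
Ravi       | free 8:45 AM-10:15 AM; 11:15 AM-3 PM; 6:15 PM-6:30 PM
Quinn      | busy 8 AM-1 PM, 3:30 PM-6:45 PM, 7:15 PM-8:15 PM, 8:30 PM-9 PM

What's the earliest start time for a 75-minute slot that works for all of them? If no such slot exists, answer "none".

Hamid free: 12:15-13:30, 15:45-17:00.
Chen free: 11:30-13:15, 16:15-18:15.
Ugo free: 12:15-16:30.
Ravi free: 08:45-10:15, 11:15-15:00, 18:15-18:30.
Quinn free: 13:00-15:30, 18:45-19:15, 20:15-20:30 (invert busy blocks within the working day).
Hamid ∩ Chen: 12:15-13:15, 16:15-17:00.
Hamid ∩ Chen ∩ Ugo: 12:15-13:15, 16:15-16:30.
Hamid ∩ Chen ∩ Ugo ∩ Ravi: 12:15-13:15.
Hamid ∩ Chen ∩ Ugo ∩ Ravi ∩ Quinn: 13:00-13:15.
No common window is at least 75 minutes long.

none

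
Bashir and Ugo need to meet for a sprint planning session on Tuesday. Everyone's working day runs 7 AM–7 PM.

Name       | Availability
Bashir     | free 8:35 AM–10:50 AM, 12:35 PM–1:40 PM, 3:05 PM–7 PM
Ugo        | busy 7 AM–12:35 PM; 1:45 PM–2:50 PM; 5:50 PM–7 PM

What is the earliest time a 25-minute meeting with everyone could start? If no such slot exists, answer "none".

12:35

Bashir free: 08:35-10:50, 12:35-13:40, 15:05-19:00.
Ugo free: 12:35-13:45, 14:50-17:50 (invert busy blocks within the working day).
Bashir ∩ Ugo: 12:35-13:40, 15:05-17:50.
Those are the intersection windows.
The first common window of at least 25 minutes is 12:35-13:40, so the earliest start is 12:35.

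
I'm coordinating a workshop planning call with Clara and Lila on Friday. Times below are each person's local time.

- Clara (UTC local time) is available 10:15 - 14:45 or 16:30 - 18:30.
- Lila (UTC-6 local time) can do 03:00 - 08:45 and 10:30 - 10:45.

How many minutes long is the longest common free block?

270

Clara in UTC: 10:15-14:45, 16:30-18:30.
Lila in UTC: 09:00-14:45, 16:30-16:45 (add 6h to convert from UTC-6).
Clara ∩ Lila: 10:15-14:45, 16:30-16:45.
The longest is 10:15-14:45 at 270 minutes.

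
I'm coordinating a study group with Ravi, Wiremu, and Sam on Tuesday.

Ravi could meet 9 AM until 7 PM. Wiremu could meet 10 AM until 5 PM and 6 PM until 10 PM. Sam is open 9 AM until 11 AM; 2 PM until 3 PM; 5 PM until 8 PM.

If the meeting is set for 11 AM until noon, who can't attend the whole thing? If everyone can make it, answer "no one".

Ravi: free for 11:00-12:00. Wiremu: free for 11:00-12:00. Sam: not fully free for 11:00-12:00.

Sam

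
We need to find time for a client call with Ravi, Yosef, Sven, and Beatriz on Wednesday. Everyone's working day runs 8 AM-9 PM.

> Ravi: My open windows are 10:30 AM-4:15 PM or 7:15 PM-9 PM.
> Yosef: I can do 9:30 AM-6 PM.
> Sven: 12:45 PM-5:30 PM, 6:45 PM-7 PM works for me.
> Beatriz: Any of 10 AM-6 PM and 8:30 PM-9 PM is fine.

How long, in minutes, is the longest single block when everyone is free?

210

Ravi ∩ Yosef: 10:30-16:15.
Ravi ∩ Yosef ∩ Sven: 12:45-16:15.
Ravi ∩ Yosef ∩ Sven ∩ Beatriz: 12:45-16:15.
The longest is 12:45-16:15 at 210 minutes.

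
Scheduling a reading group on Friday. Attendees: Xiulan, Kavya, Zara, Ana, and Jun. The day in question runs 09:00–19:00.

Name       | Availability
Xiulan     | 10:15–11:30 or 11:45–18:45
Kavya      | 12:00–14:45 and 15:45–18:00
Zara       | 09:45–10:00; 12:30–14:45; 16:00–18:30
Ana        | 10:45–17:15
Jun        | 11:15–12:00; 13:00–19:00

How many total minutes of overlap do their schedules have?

180

Xiulan ∩ Kavya: 12:00-14:45, 15:45-18:00.
Xiulan ∩ Kavya ∩ Zara: 12:30-14:45, 16:00-18:00.
Xiulan ∩ Kavya ∩ Zara ∩ Ana: 12:30-14:45, 16:00-17:15.
Xiulan ∩ Kavya ∩ Zara ∩ Ana ∩ Jun: 13:00-14:45, 16:00-17:15.
Summing the common windows: 105 + 75 = 180 minutes.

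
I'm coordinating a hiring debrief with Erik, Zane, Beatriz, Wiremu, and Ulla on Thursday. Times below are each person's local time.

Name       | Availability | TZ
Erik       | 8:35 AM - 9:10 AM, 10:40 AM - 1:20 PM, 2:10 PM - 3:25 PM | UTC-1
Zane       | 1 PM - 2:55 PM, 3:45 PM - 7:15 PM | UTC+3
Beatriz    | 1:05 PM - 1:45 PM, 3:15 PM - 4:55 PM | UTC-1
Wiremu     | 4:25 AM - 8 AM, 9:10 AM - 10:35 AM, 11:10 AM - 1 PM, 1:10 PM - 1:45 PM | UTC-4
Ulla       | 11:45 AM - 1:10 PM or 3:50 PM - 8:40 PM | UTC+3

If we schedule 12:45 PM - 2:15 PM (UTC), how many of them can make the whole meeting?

2

Erik in UTC: 09:35-10:10, 11:40-14:20, 15:10-16:25 (add 1h to convert from UTC-1).
Zane in UTC: 10:00-11:55, 12:45-16:15 (subtract 3h to convert from UTC+3).
Beatriz in UTC: 14:05-14:45, 16:15-17:55 (add 1h to convert from UTC-1).
Wiremu in UTC: 08:25-12:00, 13:10-14:35, 15:10-17:00, 17:10-17:45 (add 4h to convert from UTC-4).
Ulla in UTC: 08:45-10:10, 12:50-17:40 (subtract 3h to convert from UTC+3).
Erik and Zane can make the full 12:45-14:15 slot — that's 2.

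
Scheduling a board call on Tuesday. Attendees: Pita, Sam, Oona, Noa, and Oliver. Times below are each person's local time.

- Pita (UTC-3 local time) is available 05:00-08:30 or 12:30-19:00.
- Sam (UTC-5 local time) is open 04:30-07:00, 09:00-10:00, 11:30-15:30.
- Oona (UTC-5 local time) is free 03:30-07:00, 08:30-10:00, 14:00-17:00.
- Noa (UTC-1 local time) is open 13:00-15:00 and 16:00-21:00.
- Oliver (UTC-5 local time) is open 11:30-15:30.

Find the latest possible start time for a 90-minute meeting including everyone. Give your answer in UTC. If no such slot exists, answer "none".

Pita in UTC: 08:00-11:30, 15:30-22:00 (add 3h to convert from UTC-3).
Sam in UTC: 09:30-12:00, 14:00-15:00, 16:30-20:30 (add 5h to convert from UTC-5).
Oona in UTC: 08:30-12:00, 13:30-15:00, 19:00-22:00 (add 5h to convert from UTC-5).
Noa in UTC: 14:00-16:00, 17:00-22:00 (add 1h to convert from UTC-1).
Oliver in UTC: 16:30-20:30 (add 5h to convert from UTC-5).
Pita ∩ Sam: 09:30-11:30, 16:30-20:30.
Pita ∩ Sam ∩ Oona: 09:30-11:30, 19:00-20:30.
Pita ∩ Sam ∩ Oona ∩ Noa: 19:00-20:30.
Pita ∩ Sam ∩ Oona ∩ Noa ∩ Oliver: 19:00-20:30.
The last common window of at least 90 minutes is 19:00-20:30; a 90-minute meeting can start as late as 19:00 and still end by 20:30.

19:00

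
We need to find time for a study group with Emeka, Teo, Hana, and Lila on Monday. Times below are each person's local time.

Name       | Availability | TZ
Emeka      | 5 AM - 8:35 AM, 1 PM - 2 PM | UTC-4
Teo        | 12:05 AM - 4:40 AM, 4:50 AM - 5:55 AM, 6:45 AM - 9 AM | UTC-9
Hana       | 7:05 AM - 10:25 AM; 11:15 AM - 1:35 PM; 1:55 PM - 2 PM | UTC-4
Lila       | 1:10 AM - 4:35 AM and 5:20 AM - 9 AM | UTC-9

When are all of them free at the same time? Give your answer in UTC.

11:05-12:35, 17:00-17:35, 17:55-18:00

Emeka in UTC: 09:00-12:35, 17:00-18:00 (add 4h to convert from UTC-4).
Teo in UTC: 09:05-13:40, 13:50-14:55, 15:45-18:00 (add 9h to convert from UTC-9).
Hana in UTC: 11:05-14:25, 15:15-17:35, 17:55-18:00 (add 4h to convert from UTC-4).
Lila in UTC: 10:10-13:35, 14:20-18:00 (add 9h to convert from UTC-9).
Emeka ∩ Teo: 09:05-12:35, 17:00-18:00.
Emeka ∩ Teo ∩ Hana: 11:05-12:35, 17:00-17:35, 17:55-18:00.
Emeka ∩ Teo ∩ Hana ∩ Lila: 11:05-12:35, 17:00-17:35, 17:55-18:00.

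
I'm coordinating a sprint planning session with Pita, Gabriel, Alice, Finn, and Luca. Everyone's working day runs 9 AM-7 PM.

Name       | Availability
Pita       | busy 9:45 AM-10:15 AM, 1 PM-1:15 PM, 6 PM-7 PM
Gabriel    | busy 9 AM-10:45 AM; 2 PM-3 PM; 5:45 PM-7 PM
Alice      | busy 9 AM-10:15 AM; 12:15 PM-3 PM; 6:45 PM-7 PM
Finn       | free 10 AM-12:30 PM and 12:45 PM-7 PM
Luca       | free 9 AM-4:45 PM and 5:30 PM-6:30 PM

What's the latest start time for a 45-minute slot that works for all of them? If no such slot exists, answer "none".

16:00

Pita free: 09:00-09:45, 10:15-13:00, 13:15-18:00 (invert busy blocks within the working day).
Gabriel free: 10:45-14:00, 15:00-17:45 (invert busy blocks within the working day).
Alice free: 10:15-12:15, 15:00-18:45 (invert busy blocks within the working day).
Finn free: 10:00-12:30, 12:45-19:00.
Luca free: 09:00-16:45, 17:30-18:30.
Pita ∩ Gabriel: 10:45-13:00, 13:15-14:00, 15:00-17:45.
Pita ∩ Gabriel ∩ Alice: 10:45-12:15, 15:00-17:45.
Pita ∩ Gabriel ∩ Alice ∩ Finn: 10:45-12:15, 15:00-17:45.
Pita ∩ Gabriel ∩ Alice ∩ Finn ∩ Luca: 10:45-12:15, 15:00-16:45, 17:30-17:45.
So the common availability across everyone is 10:45-12:15, 15:00-16:45, 17:30-17:45.
The last common window of at least 45 minutes is 15:00-16:45; a 45-minute meeting can start as late as 16:00 and still end by 16:45.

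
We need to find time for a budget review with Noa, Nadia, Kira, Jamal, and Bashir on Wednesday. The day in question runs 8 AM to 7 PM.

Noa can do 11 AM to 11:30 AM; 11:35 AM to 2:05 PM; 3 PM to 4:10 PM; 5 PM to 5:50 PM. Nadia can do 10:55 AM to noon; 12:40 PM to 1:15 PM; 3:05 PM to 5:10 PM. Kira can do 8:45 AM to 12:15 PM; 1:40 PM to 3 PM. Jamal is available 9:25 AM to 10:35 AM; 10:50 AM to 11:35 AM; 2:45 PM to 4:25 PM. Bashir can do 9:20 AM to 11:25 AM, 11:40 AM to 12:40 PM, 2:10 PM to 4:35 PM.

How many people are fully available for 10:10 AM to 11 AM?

2

Kira and Bashir can make the full 10:10-11:00 slot — that's 2.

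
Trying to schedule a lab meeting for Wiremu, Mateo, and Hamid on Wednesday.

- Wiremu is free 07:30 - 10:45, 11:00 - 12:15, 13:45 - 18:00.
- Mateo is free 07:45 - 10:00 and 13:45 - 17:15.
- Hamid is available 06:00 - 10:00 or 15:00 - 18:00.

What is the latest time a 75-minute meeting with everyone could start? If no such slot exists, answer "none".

16:00

Wiremu ∩ Mateo: 07:45-10:00, 13:45-17:15.
Wiremu ∩ Mateo ∩ Hamid: 07:45-10:00, 15:00-17:15.
The last common window of at least 75 minutes is 15:00-17:15; a 75-minute meeting can start as late as 16:00 and still end by 17:15.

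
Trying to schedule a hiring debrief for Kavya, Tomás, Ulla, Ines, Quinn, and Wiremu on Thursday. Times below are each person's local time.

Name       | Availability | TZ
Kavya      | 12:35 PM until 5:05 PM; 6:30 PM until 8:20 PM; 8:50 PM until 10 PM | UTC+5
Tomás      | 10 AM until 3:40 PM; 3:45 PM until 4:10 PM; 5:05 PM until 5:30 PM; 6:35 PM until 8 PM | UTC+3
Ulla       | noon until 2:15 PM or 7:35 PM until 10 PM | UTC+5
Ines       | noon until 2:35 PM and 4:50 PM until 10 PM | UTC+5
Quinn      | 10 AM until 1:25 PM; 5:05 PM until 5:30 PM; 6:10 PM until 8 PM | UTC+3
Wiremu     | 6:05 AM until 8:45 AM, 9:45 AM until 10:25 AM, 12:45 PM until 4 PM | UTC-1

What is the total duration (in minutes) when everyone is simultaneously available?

Kavya in UTC: 07:35-12:05, 13:30-15:20, 15:50-17:00 (subtract 5h to convert from UTC+5).
Tomás in UTC: 07:00-12:40, 12:45-13:10, 14:05-14:30, 15:35-17:00 (subtract 3h to convert from UTC+3).
Ulla in UTC: 07:00-09:15, 14:35-17:00 (subtract 5h to convert from UTC+5).
Ines in UTC: 07:00-09:35, 11:50-17:00 (subtract 5h to convert from UTC+5).
Quinn in UTC: 07:00-10:25, 14:05-14:30, 15:10-17:00 (subtract 3h to convert from UTC+3).
Wiremu in UTC: 07:05-09:45, 10:45-11:25, 13:45-17:00 (add 1h to convert from UTC-1).
Kavya ∩ Tomás: 07:35-12:05, 14:05-14:30, 15:50-17:00.
Kavya ∩ Tomás ∩ Ulla: 07:35-09:15, 15:50-17:00.
Kavya ∩ Tomás ∩ Ulla ∩ Ines: 07:35-09:15, 15:50-17:00.
Kavya ∩ Tomás ∩ Ulla ∩ Ines ∩ Quinn: 07:35-09:15, 15:50-17:00.
Kavya ∩ Tomás ∩ Ulla ∩ Ines ∩ Quinn ∩ Wiremu: 07:35-09:15, 15:50-17:00.
Summing the common windows: 100 + 70 = 170 minutes.

170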